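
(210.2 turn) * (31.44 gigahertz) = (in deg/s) 2.379e+15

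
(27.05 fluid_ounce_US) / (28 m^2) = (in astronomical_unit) 1.91e-16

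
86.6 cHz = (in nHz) 8.66e+08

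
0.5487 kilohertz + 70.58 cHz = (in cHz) 5.494e+04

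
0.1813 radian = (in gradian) 11.54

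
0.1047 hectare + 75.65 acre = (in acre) 75.91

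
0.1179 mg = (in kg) 1.179e-07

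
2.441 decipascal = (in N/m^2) 0.2441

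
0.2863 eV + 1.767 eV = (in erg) 3.29e-12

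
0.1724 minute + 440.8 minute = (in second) 2.646e+04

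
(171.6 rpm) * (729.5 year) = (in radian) 4.134e+11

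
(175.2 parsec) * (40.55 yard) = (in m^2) 2.005e+20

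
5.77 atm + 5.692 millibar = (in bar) 5.852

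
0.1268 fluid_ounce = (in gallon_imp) 0.0008249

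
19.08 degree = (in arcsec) 6.869e+04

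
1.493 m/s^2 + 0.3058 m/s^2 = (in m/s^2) 1.799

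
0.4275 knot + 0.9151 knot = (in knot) 1.343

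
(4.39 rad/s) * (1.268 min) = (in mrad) 3.34e+05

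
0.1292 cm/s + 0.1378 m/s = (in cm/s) 13.91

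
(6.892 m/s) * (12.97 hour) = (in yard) 3.519e+05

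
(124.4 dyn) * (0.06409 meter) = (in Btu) 7.557e-08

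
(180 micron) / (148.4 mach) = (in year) 1.13e-16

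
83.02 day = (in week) 11.86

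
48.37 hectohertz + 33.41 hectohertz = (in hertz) 8178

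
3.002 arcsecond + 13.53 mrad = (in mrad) 13.54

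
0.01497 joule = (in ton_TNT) 3.578e-12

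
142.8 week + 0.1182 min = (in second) 8.637e+07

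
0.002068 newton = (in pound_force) 0.0004649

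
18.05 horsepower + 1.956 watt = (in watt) 1.346e+04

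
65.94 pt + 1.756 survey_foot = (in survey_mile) 0.000347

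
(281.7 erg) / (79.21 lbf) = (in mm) 7.995e-05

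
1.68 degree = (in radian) 0.02932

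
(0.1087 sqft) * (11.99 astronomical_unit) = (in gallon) 4.785e+12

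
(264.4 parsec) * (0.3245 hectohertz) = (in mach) 7.775e+17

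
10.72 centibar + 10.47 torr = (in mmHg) 90.88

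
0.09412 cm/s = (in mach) 2.764e-06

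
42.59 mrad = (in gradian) 2.711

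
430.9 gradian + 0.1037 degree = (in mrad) 6770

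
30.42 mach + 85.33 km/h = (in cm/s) 1.038e+06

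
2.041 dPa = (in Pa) 0.2041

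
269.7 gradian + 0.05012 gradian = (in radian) 4.237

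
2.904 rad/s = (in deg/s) 166.4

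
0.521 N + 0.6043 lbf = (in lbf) 0.7214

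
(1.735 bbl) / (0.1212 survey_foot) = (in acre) 0.001845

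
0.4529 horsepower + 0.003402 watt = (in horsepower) 0.4529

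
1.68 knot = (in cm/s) 86.43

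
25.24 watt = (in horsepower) 0.03385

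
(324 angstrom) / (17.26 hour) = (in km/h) 1.877e-12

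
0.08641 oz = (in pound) 0.005401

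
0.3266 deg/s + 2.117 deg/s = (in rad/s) 0.04265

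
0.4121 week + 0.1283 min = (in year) 0.007904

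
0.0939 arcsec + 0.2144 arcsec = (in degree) 8.564e-05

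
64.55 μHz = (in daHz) 6.455e-06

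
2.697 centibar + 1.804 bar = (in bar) 1.831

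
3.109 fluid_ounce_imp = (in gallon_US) 0.02334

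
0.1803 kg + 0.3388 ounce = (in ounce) 6.699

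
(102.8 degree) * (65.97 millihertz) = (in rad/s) 0.1184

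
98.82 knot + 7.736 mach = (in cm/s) 2.685e+05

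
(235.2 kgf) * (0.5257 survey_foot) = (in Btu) 0.3503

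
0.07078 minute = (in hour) 0.00118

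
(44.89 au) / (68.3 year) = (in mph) 6974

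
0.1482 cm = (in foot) 0.004862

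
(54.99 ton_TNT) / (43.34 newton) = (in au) 0.03549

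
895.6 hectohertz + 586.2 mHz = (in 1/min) 5.374e+06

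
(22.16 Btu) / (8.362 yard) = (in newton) 3058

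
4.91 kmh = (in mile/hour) 3.051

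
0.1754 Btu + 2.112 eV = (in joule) 185.1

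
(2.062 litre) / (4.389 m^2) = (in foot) 0.001541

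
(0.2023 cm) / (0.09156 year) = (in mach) 2.058e-12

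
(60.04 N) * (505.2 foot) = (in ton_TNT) 2.21e-06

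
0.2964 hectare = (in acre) 0.7324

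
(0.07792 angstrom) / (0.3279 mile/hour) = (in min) 8.86e-13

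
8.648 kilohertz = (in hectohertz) 86.48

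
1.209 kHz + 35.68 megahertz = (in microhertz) 3.568e+13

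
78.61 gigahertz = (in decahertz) 7.861e+09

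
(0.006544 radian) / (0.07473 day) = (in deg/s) 5.807e-05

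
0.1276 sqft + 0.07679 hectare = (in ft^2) 8266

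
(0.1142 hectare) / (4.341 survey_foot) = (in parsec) 2.797e-14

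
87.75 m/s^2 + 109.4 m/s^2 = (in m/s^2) 197.2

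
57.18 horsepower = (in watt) 4.264e+04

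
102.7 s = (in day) 0.001189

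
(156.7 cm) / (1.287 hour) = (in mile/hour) 0.0007566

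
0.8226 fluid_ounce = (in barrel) 0.000153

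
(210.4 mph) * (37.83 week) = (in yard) 2.353e+09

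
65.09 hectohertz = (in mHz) 6.509e+06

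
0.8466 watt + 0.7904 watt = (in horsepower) 0.002195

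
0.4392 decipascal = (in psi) 6.37e-06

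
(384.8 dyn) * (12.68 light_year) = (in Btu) 4.375e+11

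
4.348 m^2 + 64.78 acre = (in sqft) 2.822e+06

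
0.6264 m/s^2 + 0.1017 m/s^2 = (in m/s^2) 0.7281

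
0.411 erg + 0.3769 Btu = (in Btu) 0.3769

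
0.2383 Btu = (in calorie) 60.09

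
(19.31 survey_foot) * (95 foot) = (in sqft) 1834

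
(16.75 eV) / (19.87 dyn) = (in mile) 8.392e-18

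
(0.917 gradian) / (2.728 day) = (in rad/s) 6.111e-08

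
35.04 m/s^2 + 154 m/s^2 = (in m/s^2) 189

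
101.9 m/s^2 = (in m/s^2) 101.9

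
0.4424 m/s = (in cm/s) 44.24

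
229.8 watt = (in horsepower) 0.3082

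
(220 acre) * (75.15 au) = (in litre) 1.001e+22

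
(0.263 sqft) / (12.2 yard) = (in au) 1.464e-14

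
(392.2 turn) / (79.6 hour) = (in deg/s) 0.4927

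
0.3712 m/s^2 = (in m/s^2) 0.3712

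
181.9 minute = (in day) 0.1263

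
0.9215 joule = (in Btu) 0.0008734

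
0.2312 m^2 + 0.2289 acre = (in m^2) 926.6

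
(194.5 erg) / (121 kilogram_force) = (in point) 4.646e-05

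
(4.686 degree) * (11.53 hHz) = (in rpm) 900.5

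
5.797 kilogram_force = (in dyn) 5.685e+06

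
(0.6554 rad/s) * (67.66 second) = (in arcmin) 1.524e+05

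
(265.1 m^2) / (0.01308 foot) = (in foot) 2.182e+05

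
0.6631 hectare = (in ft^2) 7.138e+04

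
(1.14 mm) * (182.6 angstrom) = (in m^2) 2.082e-11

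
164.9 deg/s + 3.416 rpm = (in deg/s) 185.4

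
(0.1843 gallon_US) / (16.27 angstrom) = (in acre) 106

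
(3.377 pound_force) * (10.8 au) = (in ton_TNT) 5801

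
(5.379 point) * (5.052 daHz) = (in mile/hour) 0.2144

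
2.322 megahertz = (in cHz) 2.322e+08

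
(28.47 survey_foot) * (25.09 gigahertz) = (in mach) 6.394e+08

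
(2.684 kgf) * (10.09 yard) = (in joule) 242.8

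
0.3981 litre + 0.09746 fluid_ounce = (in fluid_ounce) 13.56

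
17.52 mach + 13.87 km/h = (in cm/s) 5.969e+05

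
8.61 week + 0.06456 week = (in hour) 1457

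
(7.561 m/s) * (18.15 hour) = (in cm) 4.94e+07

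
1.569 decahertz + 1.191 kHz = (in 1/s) 1207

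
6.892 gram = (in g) 6.892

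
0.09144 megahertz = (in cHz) 9.144e+06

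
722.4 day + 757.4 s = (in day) 722.4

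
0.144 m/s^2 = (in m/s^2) 0.144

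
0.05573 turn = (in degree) 20.06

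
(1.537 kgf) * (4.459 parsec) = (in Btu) 1.966e+15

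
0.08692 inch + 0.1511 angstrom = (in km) 2.208e-06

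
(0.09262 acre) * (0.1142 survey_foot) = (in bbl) 82.06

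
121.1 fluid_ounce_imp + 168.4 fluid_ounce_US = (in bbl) 0.05297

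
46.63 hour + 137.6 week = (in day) 965.1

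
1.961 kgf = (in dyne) 1.923e+06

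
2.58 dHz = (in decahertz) 0.0258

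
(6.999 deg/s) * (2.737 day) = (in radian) 2.889e+04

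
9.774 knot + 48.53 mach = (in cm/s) 1.653e+06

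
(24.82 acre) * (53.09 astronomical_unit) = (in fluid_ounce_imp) 2.808e+22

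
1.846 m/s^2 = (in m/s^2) 1.846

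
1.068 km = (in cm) 1.068e+05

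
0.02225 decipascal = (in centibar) 2.225e-06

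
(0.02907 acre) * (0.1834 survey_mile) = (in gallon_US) 9.173e+06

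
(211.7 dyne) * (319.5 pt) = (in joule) 0.0002386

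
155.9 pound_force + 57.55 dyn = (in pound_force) 155.9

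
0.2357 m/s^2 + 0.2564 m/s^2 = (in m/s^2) 0.4921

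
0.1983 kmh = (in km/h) 0.1983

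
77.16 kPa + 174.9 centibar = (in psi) 36.56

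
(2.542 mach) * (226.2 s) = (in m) 1.958e+05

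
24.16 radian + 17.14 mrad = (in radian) 24.18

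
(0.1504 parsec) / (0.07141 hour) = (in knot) 3.509e+13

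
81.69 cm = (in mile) 0.0005076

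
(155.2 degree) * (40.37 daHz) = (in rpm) 1.044e+04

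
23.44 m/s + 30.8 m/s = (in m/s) 54.24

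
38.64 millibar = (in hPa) 38.64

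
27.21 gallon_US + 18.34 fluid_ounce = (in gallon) 27.35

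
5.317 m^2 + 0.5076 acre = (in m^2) 2060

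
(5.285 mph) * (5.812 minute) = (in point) 2.335e+06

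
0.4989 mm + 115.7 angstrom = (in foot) 0.001637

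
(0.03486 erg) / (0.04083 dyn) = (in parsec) 2.767e-19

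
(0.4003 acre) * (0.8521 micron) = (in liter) 1.38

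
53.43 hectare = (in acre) 132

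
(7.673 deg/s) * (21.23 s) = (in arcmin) 9774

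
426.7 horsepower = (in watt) 3.182e+05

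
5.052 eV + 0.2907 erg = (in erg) 0.2907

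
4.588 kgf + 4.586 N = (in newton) 49.58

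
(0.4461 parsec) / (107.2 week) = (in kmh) 7.643e+08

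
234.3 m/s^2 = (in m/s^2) 234.3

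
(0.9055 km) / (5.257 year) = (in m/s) 5.462e-06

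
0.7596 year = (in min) 3.992e+05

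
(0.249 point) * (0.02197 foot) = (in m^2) 5.882e-07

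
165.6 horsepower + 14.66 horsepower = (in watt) 1.344e+05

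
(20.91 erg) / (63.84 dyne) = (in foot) 0.01075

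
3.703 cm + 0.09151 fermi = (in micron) 3.703e+04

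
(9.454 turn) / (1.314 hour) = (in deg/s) 0.7195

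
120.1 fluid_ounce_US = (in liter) 3.552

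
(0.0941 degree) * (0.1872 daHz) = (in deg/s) 0.1762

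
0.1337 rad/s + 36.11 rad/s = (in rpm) 346.1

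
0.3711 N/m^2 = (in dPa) 3.711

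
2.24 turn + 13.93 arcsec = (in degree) 806.4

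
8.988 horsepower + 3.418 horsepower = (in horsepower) 12.41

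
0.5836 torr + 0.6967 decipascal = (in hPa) 0.7788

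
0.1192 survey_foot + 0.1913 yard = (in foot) 0.6931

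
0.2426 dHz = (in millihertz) 24.26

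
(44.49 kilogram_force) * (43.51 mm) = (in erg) 1.898e+08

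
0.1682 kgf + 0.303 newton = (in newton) 1.952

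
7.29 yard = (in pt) 1.89e+04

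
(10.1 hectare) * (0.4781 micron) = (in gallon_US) 12.76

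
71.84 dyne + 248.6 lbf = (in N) 1106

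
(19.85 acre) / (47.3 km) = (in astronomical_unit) 1.135e-11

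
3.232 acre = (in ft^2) 1.408e+05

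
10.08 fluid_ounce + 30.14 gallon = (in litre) 114.4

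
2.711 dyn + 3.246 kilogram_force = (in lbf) 7.156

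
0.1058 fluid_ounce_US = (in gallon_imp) 0.0006883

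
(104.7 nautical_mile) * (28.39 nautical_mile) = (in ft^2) 1.097e+11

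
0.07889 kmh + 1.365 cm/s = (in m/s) 0.03556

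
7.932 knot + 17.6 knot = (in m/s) 13.13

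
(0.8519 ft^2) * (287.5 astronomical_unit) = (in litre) 3.404e+15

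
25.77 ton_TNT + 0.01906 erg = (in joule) 1.078e+11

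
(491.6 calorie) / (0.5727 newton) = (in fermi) 3.592e+18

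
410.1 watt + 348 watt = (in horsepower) 1.017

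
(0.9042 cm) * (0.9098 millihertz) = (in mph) 1.84e-05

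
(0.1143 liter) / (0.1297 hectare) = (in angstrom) 881.3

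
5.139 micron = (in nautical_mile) 2.775e-09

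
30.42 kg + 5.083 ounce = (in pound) 67.38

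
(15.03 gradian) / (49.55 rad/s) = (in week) 7.878e-09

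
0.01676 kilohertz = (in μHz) 1.676e+07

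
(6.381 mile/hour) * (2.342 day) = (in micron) 5.772e+11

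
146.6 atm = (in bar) 148.5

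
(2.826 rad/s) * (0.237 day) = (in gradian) 3.684e+06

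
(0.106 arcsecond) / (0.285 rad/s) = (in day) 2.087e-11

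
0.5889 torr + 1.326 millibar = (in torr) 1.583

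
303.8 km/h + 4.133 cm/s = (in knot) 164.1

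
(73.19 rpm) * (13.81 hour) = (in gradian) 2.426e+07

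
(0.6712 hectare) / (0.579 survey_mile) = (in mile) 0.004476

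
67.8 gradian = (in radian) 1.065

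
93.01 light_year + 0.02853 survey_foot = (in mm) 8.799e+20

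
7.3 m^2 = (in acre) 0.001804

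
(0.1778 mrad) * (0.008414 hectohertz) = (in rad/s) 0.0001496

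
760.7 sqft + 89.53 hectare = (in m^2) 8.954e+05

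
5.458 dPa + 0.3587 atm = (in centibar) 36.35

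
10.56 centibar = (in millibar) 105.6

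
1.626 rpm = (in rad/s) 0.1703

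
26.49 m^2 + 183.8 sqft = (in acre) 0.01077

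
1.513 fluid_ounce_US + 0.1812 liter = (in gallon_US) 0.05969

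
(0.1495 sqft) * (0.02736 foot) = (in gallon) 0.0306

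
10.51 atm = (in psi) 154.5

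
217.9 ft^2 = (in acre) 0.005002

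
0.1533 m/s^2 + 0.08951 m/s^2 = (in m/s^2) 0.2428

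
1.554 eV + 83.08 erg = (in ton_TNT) 1.986e-15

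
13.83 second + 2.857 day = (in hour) 68.57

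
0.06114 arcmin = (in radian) 1.778e-05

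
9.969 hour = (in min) 598.1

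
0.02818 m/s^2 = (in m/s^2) 0.02818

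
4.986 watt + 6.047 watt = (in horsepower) 0.0148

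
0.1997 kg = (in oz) 7.044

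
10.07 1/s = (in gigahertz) 1.007e-08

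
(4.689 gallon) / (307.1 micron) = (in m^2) 57.8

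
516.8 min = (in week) 0.05127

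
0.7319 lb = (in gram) 332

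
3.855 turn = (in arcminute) 8.327e+04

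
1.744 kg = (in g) 1744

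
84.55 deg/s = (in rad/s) 1.476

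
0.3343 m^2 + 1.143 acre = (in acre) 1.143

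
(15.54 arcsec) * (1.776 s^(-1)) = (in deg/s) 0.007666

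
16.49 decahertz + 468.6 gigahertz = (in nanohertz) 4.686e+20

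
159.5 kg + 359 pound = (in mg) 3.223e+08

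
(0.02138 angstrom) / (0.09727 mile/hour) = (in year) 1.559e-18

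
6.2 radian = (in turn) 0.9868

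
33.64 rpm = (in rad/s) 3.523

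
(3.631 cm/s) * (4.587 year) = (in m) 5.252e+06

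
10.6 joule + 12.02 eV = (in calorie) 2.533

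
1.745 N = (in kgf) 0.1779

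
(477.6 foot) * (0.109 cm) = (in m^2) 0.1587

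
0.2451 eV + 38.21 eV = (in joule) 6.161e-18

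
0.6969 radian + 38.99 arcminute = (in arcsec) 1.461e+05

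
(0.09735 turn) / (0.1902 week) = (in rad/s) 5.317e-06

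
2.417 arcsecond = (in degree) 0.0006714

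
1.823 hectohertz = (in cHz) 1.823e+04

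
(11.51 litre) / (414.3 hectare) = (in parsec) 9.003e-26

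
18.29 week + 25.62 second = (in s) 1.106e+07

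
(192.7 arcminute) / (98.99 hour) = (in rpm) 1.502e-06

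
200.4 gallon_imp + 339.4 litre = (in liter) 1250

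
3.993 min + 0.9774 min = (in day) 0.003452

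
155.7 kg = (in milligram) 1.557e+08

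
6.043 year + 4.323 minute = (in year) 6.043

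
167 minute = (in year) 0.0003177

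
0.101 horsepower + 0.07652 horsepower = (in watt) 132.4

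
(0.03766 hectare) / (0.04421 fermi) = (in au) 5.694e+07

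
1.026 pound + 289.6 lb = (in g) 1.318e+05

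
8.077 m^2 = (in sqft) 86.94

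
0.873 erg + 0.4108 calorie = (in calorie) 0.4108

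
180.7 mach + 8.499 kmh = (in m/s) 6.153e+04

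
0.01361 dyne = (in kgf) 1.388e-08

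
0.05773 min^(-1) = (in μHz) 962.2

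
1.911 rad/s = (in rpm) 18.25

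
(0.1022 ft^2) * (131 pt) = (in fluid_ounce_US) 14.84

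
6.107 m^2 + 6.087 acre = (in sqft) 2.652e+05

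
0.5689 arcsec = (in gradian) 0.0001756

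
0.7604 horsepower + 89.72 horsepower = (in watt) 6.747e+04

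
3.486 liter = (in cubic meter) 0.003486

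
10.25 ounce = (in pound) 0.6406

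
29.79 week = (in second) 1.802e+07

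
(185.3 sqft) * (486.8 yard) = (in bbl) 4.82e+04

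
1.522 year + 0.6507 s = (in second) 4.8e+07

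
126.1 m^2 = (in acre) 0.03116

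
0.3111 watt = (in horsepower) 0.0004172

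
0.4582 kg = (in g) 458.2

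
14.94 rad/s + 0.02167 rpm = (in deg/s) 856.1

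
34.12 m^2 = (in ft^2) 367.3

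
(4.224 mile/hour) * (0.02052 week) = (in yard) 2.563e+04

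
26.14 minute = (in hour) 0.4357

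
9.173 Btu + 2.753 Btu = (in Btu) 11.93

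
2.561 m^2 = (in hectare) 0.0002561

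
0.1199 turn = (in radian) 0.7534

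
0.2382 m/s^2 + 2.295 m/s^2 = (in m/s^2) 2.533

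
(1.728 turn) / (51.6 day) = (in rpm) 2.326e-05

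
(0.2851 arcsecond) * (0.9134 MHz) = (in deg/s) 72.34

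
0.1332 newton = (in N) 0.1332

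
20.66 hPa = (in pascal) 2066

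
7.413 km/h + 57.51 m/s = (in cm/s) 5957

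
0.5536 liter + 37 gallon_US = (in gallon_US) 37.15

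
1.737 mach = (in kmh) 2129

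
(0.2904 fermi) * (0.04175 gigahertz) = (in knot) 2.357e-08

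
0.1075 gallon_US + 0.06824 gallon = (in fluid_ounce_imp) 23.41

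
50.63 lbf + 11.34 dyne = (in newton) 225.2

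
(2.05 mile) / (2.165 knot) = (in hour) 0.8228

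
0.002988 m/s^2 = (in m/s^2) 0.002988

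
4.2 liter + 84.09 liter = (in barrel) 0.5553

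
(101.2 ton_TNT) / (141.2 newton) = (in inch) 1.181e+11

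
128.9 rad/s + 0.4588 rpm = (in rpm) 1231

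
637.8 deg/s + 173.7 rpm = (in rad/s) 29.32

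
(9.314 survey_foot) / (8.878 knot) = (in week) 1.028e-06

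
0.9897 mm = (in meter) 0.0009897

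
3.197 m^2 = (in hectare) 0.0003197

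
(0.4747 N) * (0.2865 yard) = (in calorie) 0.02972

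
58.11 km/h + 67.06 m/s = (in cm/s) 8320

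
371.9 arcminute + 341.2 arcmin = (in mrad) 207.4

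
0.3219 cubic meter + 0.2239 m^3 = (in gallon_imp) 120.1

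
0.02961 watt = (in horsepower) 3.971e-05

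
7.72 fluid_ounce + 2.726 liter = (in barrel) 0.01858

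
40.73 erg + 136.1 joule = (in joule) 136.1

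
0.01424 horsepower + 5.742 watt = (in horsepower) 0.02194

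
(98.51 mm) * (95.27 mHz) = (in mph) 0.02099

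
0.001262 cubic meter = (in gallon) 0.3334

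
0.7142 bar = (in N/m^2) 7.142e+04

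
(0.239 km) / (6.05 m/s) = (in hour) 0.01097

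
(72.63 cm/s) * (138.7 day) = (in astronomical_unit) 5.818e-05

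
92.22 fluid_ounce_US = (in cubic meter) 0.002727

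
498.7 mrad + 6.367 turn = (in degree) 2321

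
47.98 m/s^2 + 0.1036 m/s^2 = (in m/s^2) 48.08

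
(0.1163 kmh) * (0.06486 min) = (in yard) 0.1375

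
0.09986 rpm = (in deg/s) 0.5992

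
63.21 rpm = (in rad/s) 6.619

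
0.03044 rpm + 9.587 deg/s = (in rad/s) 0.1705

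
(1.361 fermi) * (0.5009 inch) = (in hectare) 1.732e-21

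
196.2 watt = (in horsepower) 0.2631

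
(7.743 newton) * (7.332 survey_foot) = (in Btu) 0.0164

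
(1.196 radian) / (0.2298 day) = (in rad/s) 6.024e-05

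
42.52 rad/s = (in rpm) 406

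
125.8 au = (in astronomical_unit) 125.8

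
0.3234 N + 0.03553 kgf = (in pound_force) 0.151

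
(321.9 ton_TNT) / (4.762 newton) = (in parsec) 9.166e-06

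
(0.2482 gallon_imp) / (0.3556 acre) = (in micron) 0.7841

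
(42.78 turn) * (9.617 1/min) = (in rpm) 411.4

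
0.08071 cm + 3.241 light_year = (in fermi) 3.066e+31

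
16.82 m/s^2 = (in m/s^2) 16.82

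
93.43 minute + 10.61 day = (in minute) 1.537e+04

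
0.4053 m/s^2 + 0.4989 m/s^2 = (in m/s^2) 0.9042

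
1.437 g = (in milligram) 1437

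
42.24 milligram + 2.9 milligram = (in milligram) 45.14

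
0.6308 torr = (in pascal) 84.1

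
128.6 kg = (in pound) 283.5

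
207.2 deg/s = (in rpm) 34.53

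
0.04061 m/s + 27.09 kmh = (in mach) 0.02222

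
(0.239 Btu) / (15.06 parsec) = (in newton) 5.426e-16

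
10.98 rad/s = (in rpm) 104.9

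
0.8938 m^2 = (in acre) 0.0002209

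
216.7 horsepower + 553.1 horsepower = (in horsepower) 769.8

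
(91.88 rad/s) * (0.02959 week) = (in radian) 1.644e+06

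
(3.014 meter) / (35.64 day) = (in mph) 2.19e-06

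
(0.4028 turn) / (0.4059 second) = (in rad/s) 6.235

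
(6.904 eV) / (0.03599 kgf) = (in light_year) 3.313e-34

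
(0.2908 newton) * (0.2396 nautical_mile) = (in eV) 8.054e+20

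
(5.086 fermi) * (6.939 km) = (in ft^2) 3.799e-10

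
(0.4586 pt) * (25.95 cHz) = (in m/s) 4.198e-05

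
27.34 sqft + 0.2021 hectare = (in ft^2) 2.178e+04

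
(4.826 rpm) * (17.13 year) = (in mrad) 2.73e+11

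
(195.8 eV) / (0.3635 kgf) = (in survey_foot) 2.887e-17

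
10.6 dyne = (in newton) 0.000106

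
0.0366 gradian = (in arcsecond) 118.6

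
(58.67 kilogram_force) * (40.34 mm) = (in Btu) 0.022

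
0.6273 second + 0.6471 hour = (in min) 38.84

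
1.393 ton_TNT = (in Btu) 5.524e+06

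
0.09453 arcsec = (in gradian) 2.918e-05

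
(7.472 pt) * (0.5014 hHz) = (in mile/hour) 0.2956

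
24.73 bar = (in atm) 24.41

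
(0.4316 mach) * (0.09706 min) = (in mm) 8.558e+05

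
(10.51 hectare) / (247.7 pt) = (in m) 1.203e+06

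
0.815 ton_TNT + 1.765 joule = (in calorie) 8.15e+08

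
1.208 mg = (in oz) 4.261e-05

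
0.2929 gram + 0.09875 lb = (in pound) 0.0994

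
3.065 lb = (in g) 1390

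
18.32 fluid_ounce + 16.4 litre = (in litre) 16.94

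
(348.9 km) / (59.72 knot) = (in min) 189.3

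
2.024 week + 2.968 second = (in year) 0.03882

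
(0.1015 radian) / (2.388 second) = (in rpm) 0.4059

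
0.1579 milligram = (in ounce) 5.57e-06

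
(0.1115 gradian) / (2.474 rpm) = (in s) 0.00676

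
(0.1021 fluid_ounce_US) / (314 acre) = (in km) 2.376e-15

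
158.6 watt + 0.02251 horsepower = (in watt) 175.4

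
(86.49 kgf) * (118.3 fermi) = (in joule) 1.003e-10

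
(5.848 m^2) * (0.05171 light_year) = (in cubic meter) 2.861e+15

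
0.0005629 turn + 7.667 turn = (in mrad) 4.818e+04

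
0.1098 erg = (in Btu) 1.041e-11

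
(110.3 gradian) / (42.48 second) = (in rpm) 0.3895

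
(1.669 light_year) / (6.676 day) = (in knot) 5.321e+10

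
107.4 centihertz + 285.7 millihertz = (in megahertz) 1.36e-06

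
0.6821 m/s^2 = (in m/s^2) 0.6821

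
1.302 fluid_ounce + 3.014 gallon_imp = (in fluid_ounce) 464.6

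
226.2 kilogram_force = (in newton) 2218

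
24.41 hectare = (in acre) 60.32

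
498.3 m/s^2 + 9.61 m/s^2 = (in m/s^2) 507.9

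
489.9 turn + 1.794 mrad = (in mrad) 3.078e+06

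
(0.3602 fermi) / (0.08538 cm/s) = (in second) 4.219e-13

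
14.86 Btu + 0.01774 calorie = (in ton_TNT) 3.747e-06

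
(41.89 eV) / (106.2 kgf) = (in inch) 2.537e-19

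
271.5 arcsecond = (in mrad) 1.316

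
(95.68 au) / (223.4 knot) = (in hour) 3.46e+07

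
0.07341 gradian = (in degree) 0.06607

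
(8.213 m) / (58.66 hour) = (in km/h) 0.00014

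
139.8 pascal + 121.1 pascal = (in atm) 0.002575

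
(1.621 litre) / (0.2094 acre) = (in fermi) 1.913e+09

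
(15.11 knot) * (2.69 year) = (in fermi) 6.594e+23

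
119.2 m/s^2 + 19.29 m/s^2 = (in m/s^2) 138.5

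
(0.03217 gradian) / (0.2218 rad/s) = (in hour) 6.329e-07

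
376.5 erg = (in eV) 2.35e+14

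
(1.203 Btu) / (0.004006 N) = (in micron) 3.168e+11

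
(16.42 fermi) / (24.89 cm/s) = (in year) 2.092e-21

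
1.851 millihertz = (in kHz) 1.851e-06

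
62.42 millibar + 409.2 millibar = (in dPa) 4.716e+05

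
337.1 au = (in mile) 3.134e+10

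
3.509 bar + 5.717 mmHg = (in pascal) 3.517e+05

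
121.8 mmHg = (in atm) 0.1603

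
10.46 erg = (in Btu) 9.914e-10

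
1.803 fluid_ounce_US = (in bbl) 0.0003354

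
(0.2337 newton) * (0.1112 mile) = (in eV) 2.61e+20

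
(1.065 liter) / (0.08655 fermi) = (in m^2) 1.231e+13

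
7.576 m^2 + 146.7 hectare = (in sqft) 1.579e+07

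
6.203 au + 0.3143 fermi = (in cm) 9.28e+13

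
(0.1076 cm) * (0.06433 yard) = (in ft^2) 0.0006813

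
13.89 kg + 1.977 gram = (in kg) 13.89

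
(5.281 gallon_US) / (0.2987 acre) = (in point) 0.04688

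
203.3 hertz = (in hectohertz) 2.033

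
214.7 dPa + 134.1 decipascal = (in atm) 0.0003442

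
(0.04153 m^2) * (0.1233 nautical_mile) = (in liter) 9483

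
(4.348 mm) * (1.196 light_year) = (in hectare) 4.92e+09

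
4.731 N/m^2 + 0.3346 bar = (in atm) 0.3303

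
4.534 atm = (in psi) 66.63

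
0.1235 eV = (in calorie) 4.729e-21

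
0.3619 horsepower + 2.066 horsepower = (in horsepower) 2.428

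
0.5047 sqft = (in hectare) 4.689e-06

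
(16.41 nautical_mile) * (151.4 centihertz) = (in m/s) 4.601e+04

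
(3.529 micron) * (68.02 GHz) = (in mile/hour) 5.37e+05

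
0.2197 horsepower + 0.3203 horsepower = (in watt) 402.7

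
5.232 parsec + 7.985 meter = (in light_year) 17.06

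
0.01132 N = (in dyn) 1132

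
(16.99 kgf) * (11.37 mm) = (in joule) 1.894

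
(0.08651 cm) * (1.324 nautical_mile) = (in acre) 0.0005242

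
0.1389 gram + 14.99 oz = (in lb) 0.9372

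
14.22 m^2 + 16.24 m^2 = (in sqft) 327.9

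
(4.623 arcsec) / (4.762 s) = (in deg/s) 0.0002697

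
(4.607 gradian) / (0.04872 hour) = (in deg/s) 0.02364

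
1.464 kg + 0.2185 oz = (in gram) 1470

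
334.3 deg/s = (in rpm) 55.72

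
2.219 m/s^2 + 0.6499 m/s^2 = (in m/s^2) 2.869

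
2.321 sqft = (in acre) 5.328e-05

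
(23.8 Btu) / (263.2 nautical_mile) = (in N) 0.05151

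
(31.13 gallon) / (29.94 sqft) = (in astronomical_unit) 2.832e-13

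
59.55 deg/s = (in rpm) 9.925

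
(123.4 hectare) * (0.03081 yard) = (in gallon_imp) 7.647e+06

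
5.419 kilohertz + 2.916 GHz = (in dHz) 2.916e+10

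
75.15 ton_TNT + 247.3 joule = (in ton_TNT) 75.15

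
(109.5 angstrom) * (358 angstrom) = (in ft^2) 4.22e-15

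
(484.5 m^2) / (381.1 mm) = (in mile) 0.79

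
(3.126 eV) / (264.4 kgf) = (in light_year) 2.042e-38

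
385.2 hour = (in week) 2.293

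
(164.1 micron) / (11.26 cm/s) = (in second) 0.001457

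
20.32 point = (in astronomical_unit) 4.792e-14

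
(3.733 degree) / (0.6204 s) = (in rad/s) 0.105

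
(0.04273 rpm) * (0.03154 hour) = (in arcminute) 1747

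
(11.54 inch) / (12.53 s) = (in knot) 0.04547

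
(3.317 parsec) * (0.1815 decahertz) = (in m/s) 1.858e+17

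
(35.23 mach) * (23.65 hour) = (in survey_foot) 3.351e+09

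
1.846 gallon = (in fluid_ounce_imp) 245.9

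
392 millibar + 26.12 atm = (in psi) 389.5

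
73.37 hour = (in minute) 4402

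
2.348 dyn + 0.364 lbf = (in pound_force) 0.364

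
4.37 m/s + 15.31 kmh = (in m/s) 8.623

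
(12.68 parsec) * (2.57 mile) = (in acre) 3.999e+17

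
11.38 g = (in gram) 11.38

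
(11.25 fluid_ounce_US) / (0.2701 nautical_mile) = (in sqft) 7.159e-06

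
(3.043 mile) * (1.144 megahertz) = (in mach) 1.645e+07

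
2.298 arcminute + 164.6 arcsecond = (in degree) 0.08402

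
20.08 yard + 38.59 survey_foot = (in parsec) 9.762e-16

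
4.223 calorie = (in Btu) 0.01675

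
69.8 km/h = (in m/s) 19.39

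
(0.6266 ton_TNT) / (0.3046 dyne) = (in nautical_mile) 4.647e+11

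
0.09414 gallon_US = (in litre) 0.3564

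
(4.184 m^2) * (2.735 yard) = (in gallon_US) 2764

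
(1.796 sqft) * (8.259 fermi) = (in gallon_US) 3.64e-13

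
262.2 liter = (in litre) 262.2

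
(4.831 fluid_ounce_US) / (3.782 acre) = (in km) 9.335e-12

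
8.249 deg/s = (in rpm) 1.375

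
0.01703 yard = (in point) 44.14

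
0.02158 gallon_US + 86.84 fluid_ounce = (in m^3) 0.00265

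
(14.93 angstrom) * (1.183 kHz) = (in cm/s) 0.0001766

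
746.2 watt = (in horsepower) 1.001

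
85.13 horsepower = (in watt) 6.348e+04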